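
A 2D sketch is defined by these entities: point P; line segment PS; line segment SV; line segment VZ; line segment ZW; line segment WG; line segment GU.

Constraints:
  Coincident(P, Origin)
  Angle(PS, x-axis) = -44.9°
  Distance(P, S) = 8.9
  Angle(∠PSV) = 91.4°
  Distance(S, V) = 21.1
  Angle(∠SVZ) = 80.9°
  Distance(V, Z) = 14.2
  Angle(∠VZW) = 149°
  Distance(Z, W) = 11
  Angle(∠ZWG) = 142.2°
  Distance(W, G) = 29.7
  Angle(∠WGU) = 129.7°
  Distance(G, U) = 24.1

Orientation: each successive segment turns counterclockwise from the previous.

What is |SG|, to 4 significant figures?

33.46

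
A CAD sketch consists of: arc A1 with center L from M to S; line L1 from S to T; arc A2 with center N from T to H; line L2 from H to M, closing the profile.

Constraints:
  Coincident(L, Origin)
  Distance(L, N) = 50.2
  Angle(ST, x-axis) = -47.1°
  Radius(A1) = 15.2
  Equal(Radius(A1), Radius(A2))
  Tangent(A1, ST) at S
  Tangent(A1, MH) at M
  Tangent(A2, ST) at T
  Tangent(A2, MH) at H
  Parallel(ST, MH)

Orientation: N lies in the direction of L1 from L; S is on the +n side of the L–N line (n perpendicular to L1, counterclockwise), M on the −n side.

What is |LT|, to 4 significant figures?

52.45

The slot axis is L1's direction at -47.1°, so u = (cos -47.1°, sin -47.1°) = (0.6807, -0.7325) and n = (−sin -47.1°, cos -47.1°) = (0.7325, 0.6807). L is at the origin and N lies 50.2 along u from L, so N = 50.2·u = (34.17, -36.77). Tangency of A1 to both parallel lines with radius 15.2 puts S and M at L ± 15.2·n: S = (11.13, 10.35), M = (-11.13, -10.35). Equal radii place T and H the same way about N: T = N + 15.2·n = (45.31, -26.43), H = N − 15.2·n = (23.04, -47.12). Then |LT| = |T − L| = 52.45.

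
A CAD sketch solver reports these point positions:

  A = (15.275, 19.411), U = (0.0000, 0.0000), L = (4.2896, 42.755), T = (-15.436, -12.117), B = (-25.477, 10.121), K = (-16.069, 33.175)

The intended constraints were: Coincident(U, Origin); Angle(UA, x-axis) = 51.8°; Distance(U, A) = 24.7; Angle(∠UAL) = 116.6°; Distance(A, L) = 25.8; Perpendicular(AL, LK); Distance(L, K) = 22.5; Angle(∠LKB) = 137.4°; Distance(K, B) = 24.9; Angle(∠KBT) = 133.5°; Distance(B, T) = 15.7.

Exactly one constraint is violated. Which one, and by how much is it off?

Distance(B, T) = 15.7 — off by 8.70.

U = (0.00, 0.00) ✓; UA at 51.80° ✓; |UA| = 24.70 ✓; ∠UAL = 116.6° ✓; |AL| = 25.80 ✓; ∠(AL, LK) = 90.00° ✓; |LK| = 22.50 ✓; ∠LKB = 137.4° ✓; |KB| = 24.90 ✓; ∠KBT = 133.5° ✓; |BT| = 24.40 ✗.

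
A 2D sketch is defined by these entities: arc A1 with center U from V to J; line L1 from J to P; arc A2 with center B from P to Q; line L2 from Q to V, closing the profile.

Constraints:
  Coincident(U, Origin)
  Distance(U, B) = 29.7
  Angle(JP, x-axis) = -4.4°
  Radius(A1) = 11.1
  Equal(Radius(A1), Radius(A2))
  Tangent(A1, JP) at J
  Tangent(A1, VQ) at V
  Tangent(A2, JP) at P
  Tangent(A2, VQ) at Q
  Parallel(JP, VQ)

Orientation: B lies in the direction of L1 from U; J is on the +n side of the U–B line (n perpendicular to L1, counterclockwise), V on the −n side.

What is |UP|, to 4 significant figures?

31.71

The slot axis is L1's direction at -4.4°, so u = (cos -4.4°, sin -4.4°) = (0.9971, -0.07672) and n = (−sin -4.4°, cos -4.4°) = (0.07672, 0.9971). U is at the origin and B lies 29.7 along u from U, so B = 29.7·u = (29.61, -2.279). Tangency of A1 to both parallel lines with radius 11.1 puts J and V at U ± 11.1·n: J = (0.8516, 11.07), V = (-0.8516, -11.07). Equal radii place P and Q the same way about B: P = B + 11.1·n = (30.46, 8.789), Q = B − 11.1·n = (28.76, -13.35). Then |UP| = |P − U| = 31.71.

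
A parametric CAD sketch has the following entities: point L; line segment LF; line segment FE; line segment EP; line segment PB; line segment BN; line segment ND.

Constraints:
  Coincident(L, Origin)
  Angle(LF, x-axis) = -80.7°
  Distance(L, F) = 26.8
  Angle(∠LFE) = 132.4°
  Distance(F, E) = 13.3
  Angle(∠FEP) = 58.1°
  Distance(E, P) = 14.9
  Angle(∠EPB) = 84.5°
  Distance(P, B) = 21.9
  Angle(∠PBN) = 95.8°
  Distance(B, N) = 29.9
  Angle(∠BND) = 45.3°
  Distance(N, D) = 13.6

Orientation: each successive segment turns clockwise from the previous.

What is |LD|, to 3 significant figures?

41.2

L is at the origin; LF runs at -80.7° with length 26.8, so F = (4.33, -26.4). ∠LFE = 132.4° gives FE at -128° from the x-axis; with |FE| = 13.3, E = (-3.91, -36.9). ∠FEP = 58.1° gives EP at 110° from the x-axis; with |EP| = 14.9, P = (-8.96, -22.9). ∠EPB = 84.5° gives PB at 14.3° from the x-axis; with |PB| = 21.9, B = (12.3, -17.5). ∠PBN = 95.8° gives BN at -69.9° from the x-axis; with |BN| = 29.9, N = (22.5, -45.5). ∠BND = 45.3° gives ND at 155° from the x-axis; with |ND| = 13.6, D = (10.2, -39.9). Then |LD| = |D − L| = 41.2.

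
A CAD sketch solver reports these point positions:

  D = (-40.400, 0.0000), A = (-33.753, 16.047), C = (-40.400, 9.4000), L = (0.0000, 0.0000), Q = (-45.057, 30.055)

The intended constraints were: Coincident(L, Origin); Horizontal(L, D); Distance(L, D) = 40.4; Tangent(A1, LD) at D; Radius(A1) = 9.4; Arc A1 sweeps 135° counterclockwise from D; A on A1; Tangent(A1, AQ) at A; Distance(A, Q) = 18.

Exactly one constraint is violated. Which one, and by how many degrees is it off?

Tangent(A1, AQ) at A — off by 6.10°.

L = (0.00, 0.00) ✓; L.y = 0.00, D.y = 0.00 ✓; |LD| = 40.40 ✓; ∠(CD, DL) = 90.00° ✓; |CD| = 9.400 ✓; bearing(C→A) − bearing(C→D) = 135.0° ✓; |CA| = 9.400 ✓; ∠(CA, AQ) = 96.10° ✗; |AQ| = 18.00 ✓.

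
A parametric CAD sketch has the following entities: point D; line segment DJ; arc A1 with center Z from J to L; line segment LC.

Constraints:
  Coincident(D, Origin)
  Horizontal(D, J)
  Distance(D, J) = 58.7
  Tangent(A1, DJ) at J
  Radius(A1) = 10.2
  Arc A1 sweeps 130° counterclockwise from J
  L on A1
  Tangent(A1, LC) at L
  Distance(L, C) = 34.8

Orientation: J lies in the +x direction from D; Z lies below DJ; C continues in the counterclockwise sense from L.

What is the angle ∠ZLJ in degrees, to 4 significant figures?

25.00°

D is at the origin; D and J share the same y with |DJ| = 58.7 and J on the +x side, so J = (58.70, 0.000). The tangent condition forces ZJ to be normal to DJ, so Z = J + (0, -10.2) = (58.70, -10.20). On A1, J sits at bearing 90° from Z; a 130° counterclockwise sweep puts L at bearing 220°, so L = Z + 10.2·(cos 220°, sin 220°) = (50.89, -16.76). Then cos ∠ZLJ = LZ·LJ / (|LZ||LJ|), giving 25.00°.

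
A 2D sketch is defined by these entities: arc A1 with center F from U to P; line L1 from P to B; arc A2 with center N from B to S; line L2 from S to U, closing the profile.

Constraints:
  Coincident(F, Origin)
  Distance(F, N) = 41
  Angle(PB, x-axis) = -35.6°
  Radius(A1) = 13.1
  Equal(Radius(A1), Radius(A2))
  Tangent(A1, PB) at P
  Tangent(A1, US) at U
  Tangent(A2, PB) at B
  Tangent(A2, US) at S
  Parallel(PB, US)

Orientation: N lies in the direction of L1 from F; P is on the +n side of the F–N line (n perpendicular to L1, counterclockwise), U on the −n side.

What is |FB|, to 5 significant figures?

43.042

Tangency of A1 to both parallel lines with radius 13.1 puts P and U at F ± 13.1·n: P = (7.6258, 10.652), U = (-7.6258, -10.652). Equal radii place B and S the same way about N: B = N + 13.1·n = (40.963, -13.215), S = N − 13.1·n = (25.711, -34.519). Then |FB| = |B − F| = 43.042.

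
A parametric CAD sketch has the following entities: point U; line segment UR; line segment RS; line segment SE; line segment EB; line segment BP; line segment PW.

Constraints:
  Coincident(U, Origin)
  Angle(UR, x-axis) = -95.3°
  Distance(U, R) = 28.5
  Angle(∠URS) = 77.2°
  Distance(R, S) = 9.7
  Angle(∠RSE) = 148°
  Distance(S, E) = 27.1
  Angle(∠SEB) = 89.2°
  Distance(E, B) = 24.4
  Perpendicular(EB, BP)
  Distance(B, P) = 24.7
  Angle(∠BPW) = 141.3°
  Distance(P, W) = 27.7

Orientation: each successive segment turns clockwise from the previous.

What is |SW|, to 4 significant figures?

20.36

The perpendicularity gives BP at right angles to EB, so BP runs at -50.90°; with |BP| = 24.7, P = (5.277, -8.354). ∠BPW = 141.3° gives PW at -89.60° from the x-axis; with |PW| = 27.7, W = (5.471, -36.05). Then |SW| = |W − S| = 20.36.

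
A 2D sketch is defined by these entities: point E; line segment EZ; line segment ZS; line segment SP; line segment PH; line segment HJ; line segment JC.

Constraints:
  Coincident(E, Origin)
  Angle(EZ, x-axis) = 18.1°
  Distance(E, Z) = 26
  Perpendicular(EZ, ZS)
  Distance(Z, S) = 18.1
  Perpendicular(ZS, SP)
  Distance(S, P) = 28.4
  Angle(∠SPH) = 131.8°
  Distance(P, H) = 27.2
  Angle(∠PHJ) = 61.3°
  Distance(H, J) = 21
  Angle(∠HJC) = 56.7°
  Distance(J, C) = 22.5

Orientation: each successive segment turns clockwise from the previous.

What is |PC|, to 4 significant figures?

6.710

E is at the origin; EZ runs at 18.1° with length 26.0, so Z = (24.71, 8.078). EZ is perpendicular to ZS, so ZS runs at -71.90°; with |ZS| = 18.1, S = (30.34, -9.127). The perpendicularity gives SP at right angles to ZS, so SP runs at -161.9°; with |SP| = 28.4, P = (3.342, -17.95). ∠SPH = 131.8° gives PH at 149.9° from the x-axis; with |PH| = 27.2, H = (-20.19, -4.309). ∠PHJ = 61.3° gives HJ at 31.20° from the x-axis; with |HJ| = 21.0, J = (-2.227, 6.570). ∠HJC = 56.7° gives JC at -92.10° from the x-axis; with |JC| = 22.5, C = (-3.052, -15.92). Then |PC| = |C − P| = 6.710.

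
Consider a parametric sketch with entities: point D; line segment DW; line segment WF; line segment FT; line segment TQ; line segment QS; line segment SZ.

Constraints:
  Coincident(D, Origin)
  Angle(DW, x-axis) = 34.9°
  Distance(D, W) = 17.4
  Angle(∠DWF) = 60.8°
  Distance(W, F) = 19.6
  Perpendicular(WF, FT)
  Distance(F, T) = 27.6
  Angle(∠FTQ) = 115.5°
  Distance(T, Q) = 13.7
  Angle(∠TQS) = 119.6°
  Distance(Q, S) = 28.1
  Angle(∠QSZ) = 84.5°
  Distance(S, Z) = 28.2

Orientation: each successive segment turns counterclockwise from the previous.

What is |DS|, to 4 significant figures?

24.40

D is at the origin; DW runs at 34.9° with length 17.4, so W = (14.27, 9.955). ∠DWF = 60.8° gives WF at 154.1° from the x-axis; with |WF| = 19.6, F = (-3.361, 18.52). WF is perpendicular to FT, so FT runs at -115.9°; with |FT| = 27.6, T = (-15.42, -6.311). ∠FTQ = 115.5° gives TQ at -51.40° from the x-axis; with |TQ| = 13.7, Q = (-6.869, -17.02). ∠TQS = 119.6° gives QS at 9.000° from the x-axis; with |QS| = 28.1, S = (20.88, -12.62). Then |DS| = |S − D| = 24.40.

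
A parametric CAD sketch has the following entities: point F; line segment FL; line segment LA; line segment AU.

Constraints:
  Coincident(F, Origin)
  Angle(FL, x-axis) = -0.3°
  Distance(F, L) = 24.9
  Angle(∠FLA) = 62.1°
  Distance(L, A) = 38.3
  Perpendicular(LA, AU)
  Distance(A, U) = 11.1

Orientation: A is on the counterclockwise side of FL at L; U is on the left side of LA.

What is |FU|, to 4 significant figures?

28.79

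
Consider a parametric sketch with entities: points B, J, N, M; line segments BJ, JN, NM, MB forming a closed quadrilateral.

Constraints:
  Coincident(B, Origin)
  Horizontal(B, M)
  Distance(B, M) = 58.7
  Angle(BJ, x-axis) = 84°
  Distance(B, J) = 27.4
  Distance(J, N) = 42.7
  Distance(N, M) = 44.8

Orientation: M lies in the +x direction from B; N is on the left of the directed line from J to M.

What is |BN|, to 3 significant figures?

60.0

Checks: |JN| = 42.70 ✓; |NM| = 44.80 ✓.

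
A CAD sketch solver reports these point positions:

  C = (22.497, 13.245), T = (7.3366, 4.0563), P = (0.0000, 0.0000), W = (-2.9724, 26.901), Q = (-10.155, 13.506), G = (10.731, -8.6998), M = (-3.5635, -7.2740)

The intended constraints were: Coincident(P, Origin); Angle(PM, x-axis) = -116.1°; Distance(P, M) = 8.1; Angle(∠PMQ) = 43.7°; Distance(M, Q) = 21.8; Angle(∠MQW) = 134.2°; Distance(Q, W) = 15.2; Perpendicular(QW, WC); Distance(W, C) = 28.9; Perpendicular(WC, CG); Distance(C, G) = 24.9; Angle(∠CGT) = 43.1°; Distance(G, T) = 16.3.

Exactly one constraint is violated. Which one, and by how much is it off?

Distance(G, T) = 16.3 — off by 3.10.

P = (0.00, 0.00) ✓; PM at -116.1° ✓; |PM| = 8.100 ✓; ∠PMQ = 43.70° ✓; |MQ| = 21.80 ✓; ∠MQW = 134.2° ✓; |QW| = 15.20 ✓; ∠(QW, WC) = 90.00° ✓; |WC| = 28.90 ✓; ∠(WC, CG) = 90.00° ✓; |CG| = 24.90 ✓; ∠CGT = 43.10° ✓; |GT| = 13.20 ✗.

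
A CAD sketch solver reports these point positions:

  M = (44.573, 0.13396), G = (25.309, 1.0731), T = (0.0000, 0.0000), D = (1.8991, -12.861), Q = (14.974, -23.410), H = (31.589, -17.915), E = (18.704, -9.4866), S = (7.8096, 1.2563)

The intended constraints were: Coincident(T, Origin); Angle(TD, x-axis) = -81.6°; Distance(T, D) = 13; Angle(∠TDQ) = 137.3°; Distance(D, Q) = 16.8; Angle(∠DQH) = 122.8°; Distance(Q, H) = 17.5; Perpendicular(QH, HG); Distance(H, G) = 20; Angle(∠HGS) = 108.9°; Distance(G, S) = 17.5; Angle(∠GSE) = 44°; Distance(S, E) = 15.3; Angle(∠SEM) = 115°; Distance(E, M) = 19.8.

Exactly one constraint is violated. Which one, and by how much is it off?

Distance(E, M) = 19.8 — off by 7.80.

T = (0.00, 0.00) ✓; TD at -81.60° ✓; |TD| = 13.00 ✓; ∠TDQ = 137.3° ✓; |DQ| = 16.80 ✓; ∠DQH = 122.8° ✓; |QH| = 17.50 ✓; ∠(QH, HG) = 90.00° ✓; |HG| = 20.00 ✓; ∠HGS = 108.9° ✓; |GS| = 17.50 ✓; ∠GSE = 44.00° ✓; |SE| = 15.30 ✓; ∠SEM = 115.0° ✓; |EM| = 27.60 ✗.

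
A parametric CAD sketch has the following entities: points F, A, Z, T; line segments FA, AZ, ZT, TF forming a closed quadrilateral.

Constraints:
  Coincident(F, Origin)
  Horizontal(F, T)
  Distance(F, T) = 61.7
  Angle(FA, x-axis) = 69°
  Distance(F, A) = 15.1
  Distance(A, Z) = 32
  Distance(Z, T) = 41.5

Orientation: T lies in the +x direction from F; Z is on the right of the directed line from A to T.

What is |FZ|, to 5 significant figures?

25.862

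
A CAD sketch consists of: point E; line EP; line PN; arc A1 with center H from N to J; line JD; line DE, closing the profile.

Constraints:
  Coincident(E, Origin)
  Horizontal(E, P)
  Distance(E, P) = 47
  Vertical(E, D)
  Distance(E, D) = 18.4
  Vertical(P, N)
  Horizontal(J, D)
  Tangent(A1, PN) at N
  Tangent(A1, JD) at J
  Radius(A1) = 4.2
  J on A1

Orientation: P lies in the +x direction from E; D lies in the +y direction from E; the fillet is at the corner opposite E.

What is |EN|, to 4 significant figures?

49.10

E is at the origin; EP is horizontal with |EP| = 47.0 and P on the +x side, so P = (47.00, 0.000). ED is vertical with |ED| = 18.4 and D on the +y side, so D = (0.000, 18.40). The virtual corner opposite E is at (47.00, 18.40). Since A1 is tangent to PN there, HN ⟂ PN and A1 meets JD tangentially, so HJ is at right angles to JD, with radius 4.2, so the center H sits 4.2 in from both sides at H = (42.80, 14.20). That places the tangent points at N = (47.00, 14.20) on PN and J = (42.80, 18.40) on JD. Then |EN| = |N − E| = 49.10.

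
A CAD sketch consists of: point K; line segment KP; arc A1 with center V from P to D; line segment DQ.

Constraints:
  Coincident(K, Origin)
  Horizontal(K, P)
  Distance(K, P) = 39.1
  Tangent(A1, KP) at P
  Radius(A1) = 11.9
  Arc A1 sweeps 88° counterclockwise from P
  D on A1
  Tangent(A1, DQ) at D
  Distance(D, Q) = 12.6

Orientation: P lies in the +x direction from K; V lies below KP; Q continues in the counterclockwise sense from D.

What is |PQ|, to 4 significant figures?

27.05

On A1, P sits at bearing 90° from V; an 88° counterclockwise sweep puts D at bearing 178°, so D = V + 11.9·(cos 178°, sin 178°) = (27.21, -11.48). Since A1 is tangent to DQ there, VD ⟂ DQ, so DQ runs along (−sin 178°, cos 178°); with |DQ| = 12.6, Q = (26.77, -24.08). Then |PQ| = |Q − P| = 27.05.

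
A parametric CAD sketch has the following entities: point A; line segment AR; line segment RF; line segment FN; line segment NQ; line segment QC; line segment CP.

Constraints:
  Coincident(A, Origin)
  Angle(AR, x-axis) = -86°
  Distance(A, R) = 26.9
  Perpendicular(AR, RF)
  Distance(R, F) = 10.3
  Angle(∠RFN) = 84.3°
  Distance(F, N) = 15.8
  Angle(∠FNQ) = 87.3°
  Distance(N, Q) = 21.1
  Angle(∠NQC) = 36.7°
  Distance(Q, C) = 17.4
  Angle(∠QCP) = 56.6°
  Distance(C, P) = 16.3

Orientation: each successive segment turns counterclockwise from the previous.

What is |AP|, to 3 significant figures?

6.51

A is at the origin; AR runs at -86.0° with length 26.9, so R = (1.88, -26.8). AR ⟂ RF, so RF runs at 4.00°; with |RF| = 10.3, F = (12.2, -26.1). ∠RFN = 84.3° gives FN at 99.7° from the x-axis; with |FN| = 15.8, N = (9.49, -10.5). ∠FNQ = 87.3° gives NQ at -168° from the x-axis; with |NQ| = 21.1, Q = (-11.1, -15.1). ∠NQC = 36.7° gives QC at -24.3° from the x-axis; with |QC| = 17.4, C = (4.74, -22.2). ∠QCP = 56.6° gives CP at 99.1° from the x-axis; with |CP| = 16.3, P = (2.16, -6.14). Then |AP| = |P − A| = 6.51.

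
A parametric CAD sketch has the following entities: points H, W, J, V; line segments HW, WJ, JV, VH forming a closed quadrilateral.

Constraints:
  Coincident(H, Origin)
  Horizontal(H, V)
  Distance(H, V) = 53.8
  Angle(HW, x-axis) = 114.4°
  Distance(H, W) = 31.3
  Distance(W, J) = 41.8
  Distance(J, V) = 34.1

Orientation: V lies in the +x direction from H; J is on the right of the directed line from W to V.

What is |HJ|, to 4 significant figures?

19.95

H is at the origin; HV is horizontal with |HV| = 53.8 and V in +x, so V = (53.8, 0). HW runs at 114.4° with |HW| = 31.3, so W = (-12.93, 28.50). J is determined by |WJ| = 41.8 and |JV| = 34.1 together: it lies at the intersection of circle(W, 41.8) and circle(V, 34.1). With |WV| = 72.56, the foot of the radical line on WV is 40.31 from W and the perpendicular offset is √(41.8² − 40.31²) = 11.07. Taking the right-of-WV solution: J = (19.79, 2.494).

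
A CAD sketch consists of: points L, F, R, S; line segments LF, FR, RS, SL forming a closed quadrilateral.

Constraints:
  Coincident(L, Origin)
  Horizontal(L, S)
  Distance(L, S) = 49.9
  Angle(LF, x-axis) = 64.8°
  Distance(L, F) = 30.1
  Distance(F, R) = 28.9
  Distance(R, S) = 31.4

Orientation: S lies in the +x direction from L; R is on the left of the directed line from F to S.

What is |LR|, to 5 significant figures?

51.413

L is at the origin; L and S share the same y with |LS| = 49.9 and S in +x, so S = (49.9, 0). LF runs at 64.8° with |LF| = 30.1, so F = (12.816, 27.235). R is determined by |FR| = 28.9 and |RS| = 31.4 together: it lies at the intersection of circle(F, 28.9) and circle(S, 31.4). With |FS| = 46.011, the foot of the radical line on FS is 21.367 from F and the perpendicular offset is √(28.9² − 21.367²) = 19.459. Taking the left-of-FS solution: R = (41.556, 30.271).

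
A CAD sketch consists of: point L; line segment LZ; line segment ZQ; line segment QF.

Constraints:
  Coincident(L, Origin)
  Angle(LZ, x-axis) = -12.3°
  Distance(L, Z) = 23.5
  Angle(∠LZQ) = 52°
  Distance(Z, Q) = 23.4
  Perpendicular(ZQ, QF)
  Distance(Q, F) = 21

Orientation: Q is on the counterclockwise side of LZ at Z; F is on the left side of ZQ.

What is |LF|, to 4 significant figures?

9.270

∠LZQ = 52.0°, so ZQ runs at -12.3° + (180° − 52.0°) = 115.7° from the x-axis; with |ZQ| = 23.4, Q = Z + 23.4·(cos 115.7°, sin 115.7°) = (12.81, 16.08). The perpendicularity gives QF at right angles to ZQ; with |QF| = 21.0 on the left of ZQ, F = Q + 21.0·(-0.9011, -0.4337) = (-6.110, 6.972). Then |LF| = |F − L| = 9.270.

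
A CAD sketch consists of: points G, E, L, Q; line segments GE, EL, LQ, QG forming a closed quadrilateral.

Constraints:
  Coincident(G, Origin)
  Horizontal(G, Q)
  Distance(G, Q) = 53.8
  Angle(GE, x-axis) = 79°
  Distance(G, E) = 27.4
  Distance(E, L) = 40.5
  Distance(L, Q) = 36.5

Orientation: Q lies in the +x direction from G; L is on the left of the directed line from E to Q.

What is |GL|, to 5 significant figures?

57.109

Checks: |EL| = 40.50 ✓; |LQ| = 36.50 ✓.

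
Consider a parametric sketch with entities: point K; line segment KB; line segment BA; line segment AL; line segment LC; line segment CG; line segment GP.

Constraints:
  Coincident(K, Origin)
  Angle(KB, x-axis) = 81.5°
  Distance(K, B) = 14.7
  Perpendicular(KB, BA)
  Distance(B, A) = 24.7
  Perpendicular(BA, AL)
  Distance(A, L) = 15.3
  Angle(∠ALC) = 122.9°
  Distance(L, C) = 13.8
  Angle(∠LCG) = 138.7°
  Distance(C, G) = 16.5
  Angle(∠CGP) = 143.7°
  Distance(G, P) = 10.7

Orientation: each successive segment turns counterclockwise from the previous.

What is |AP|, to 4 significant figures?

37.77

K is at the origin; KB runs at 81.5° with length 14.7, so B = (2.173, 14.54). KB ⟂ BA, so BA runs at 171.5°; with |BA| = 24.7, A = (-22.26, 18.19). BA is perpendicular to AL, so AL runs at -98.50°; with |AL| = 15.3, L = (-24.52, 3.057). ∠ALC = 122.9° gives LC at -41.40° from the x-axis; with |LC| = 13.8, C = (-14.17, -6.069). ∠LCG = 138.7° gives CG at -0.1000° from the x-axis; with |CG| = 16.5, G = (2.334, -6.097). ∠CGP = 143.7° gives GP at 36.20° from the x-axis; with |GP| = 10.7, P = (10.97, 0.2221). Then |AP| = |P − A| = 37.77.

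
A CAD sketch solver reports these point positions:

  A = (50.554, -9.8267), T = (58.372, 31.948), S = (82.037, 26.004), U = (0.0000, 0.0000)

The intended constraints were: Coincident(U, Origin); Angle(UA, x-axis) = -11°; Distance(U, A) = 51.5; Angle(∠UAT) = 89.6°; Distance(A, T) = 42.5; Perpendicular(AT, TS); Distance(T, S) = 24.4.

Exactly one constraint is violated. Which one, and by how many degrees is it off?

Perpendicular(AT, TS) — off by 3.50°.

U = (0.00, 0.00) ✓; UA at -11.00° ✓; |UA| = 51.50 ✓; ∠UAT = 89.60° ✓; |AT| = 42.50 ✓; ∠(AT, TS) = 93.50° ✗; |TS| = 24.40 ✓.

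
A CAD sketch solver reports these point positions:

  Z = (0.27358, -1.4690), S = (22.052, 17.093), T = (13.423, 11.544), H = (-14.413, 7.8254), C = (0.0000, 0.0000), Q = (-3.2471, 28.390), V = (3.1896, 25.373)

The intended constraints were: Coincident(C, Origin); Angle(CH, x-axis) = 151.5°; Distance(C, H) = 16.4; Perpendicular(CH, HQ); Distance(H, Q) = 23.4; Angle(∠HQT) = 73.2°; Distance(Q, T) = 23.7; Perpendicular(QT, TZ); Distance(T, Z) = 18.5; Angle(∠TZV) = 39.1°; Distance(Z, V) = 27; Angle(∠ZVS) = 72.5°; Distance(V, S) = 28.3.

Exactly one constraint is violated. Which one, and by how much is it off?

Distance(V, S) = 28.3 — off by 7.70.

C = (0.00, 0.00) ✓; CH at 151.5° ✓; |CH| = 16.40 ✓; ∠(CH, HQ) = 90.00° ✓; |HQ| = 23.40 ✓; ∠HQT = 73.20° ✓; |QT| = 23.70 ✓; ∠(QT, TZ) = 90.00° ✓; |TZ| = 18.50 ✓; ∠TZV = 39.10° ✓; |ZV| = 27.00 ✓; ∠ZVS = 72.50° ✓; |VS| = 20.60 ✗.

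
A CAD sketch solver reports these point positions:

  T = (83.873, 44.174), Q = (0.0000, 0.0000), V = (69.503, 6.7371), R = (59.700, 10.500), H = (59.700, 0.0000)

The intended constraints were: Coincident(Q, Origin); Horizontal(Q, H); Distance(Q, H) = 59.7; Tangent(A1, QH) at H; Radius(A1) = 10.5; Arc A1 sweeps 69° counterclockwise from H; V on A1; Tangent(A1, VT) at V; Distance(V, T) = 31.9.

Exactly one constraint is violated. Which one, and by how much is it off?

Distance(V, T) = 31.9 — off by 8.20.

Q = (0.00, 0.00) ✓; Q.y = 0.00, H.y = 0.00 ✓; |QH| = 59.70 ✓; ∠(RH, HQ) = 90.00° ✓; |RH| = 10.50 ✓; bearing(R→V) − bearing(R→H) = 69.00° ✓; |RV| = 10.50 ✓; ∠(RV, VT) = 90.00° ✓; |VT| = 40.10 ✗.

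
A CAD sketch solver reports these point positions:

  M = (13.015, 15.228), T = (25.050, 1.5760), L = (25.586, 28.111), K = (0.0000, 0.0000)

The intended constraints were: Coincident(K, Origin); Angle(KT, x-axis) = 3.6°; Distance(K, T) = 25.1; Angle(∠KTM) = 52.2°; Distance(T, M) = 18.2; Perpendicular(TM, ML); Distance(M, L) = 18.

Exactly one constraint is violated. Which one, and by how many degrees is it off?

Perpendicular(TM, ML) — off by 4.30°.

K = (0.00, 0.00) ✓; KT at 3.600° ✓; |KT| = 25.10 ✓; ∠KTM = 52.20° ✓; |TM| = 18.20 ✓; ∠(TM, ML) = 85.70° ✗; |ML| = 18.00 ✓.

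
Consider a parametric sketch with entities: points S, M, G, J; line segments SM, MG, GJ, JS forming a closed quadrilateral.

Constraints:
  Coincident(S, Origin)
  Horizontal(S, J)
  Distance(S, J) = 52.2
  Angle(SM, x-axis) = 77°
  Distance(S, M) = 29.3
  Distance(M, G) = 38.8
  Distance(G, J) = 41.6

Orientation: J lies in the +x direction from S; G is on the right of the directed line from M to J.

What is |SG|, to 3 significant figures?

15.4

Checks: |MG| = 38.80 ✓; |GJ| = 41.60 ✓.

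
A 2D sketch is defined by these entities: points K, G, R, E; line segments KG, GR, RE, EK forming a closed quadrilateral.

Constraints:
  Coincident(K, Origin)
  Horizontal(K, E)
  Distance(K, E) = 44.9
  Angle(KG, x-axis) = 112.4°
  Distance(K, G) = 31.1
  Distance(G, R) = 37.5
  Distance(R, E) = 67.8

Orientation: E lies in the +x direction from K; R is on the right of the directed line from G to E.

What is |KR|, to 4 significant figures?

23.64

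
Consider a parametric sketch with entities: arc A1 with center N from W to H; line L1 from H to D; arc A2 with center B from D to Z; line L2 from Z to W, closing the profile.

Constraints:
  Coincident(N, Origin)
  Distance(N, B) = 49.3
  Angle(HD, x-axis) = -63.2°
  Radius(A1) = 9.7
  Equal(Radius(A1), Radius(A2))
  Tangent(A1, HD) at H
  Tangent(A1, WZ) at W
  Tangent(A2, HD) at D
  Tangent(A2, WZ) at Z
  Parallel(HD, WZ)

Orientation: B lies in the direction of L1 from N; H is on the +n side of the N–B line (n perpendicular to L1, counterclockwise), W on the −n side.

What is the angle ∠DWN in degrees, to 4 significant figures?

68.52°

The slot axis is L1's direction at -63.2°, so u = (cos -63.2°, sin -63.2°) = (0.4509, -0.8926) and n = (−sin -63.2°, cos -63.2°) = (0.8926, 0.4509). N is at the origin and B lies 49.3 along u from N, so B = 49.3·u = (22.23, -44.00). Tangency of A1 to both parallel lines with radius 9.7 puts H and W at N ± 9.7·n: H = (8.658, 4.374), W = (-8.658, -4.374). Equal radii place D and Z the same way about B: D = B + 9.7·n = (30.89, -39.63), Z = B − 9.7·n = (13.57, -48.38). Then cos ∠DWN = WD·WN / (|WD||WN|), giving 68.52°.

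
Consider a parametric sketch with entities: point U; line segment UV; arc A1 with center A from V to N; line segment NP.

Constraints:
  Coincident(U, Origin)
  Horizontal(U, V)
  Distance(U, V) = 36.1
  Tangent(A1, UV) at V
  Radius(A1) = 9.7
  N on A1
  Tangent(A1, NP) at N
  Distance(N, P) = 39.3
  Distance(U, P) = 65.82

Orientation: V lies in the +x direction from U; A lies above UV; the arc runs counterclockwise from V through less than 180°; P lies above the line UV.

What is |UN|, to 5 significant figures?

46.926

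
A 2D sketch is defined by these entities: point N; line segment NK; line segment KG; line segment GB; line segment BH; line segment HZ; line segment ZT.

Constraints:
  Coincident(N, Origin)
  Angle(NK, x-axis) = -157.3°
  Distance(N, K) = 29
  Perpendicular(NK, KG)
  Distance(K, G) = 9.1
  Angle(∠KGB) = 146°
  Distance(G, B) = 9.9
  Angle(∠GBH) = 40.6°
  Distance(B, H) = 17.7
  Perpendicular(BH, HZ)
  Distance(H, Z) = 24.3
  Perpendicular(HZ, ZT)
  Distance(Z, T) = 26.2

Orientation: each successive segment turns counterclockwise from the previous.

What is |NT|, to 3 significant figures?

53.7

BH ⟂ HZ, so HZ runs at -164°; with |HZ| = 24.3, Z = (-43.2, -14.8). HZ ⟂ ZT, so ZT runs at -73.9°; with |ZT| = 26.2, T = (-36.0, -39.9). Then |NT| = |T − N| = 53.7.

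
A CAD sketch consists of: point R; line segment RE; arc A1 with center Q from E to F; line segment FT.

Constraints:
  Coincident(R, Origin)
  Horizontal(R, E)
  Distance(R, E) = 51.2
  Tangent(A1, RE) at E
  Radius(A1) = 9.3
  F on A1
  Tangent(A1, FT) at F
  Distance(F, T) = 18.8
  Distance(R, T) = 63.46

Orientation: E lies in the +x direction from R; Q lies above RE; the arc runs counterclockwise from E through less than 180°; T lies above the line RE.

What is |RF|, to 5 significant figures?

61.330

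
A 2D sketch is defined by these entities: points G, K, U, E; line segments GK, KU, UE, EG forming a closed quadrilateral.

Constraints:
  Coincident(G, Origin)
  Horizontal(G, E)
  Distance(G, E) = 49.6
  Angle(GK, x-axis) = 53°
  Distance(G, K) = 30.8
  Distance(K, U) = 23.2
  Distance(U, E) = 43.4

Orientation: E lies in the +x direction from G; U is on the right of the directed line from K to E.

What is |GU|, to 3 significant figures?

8.04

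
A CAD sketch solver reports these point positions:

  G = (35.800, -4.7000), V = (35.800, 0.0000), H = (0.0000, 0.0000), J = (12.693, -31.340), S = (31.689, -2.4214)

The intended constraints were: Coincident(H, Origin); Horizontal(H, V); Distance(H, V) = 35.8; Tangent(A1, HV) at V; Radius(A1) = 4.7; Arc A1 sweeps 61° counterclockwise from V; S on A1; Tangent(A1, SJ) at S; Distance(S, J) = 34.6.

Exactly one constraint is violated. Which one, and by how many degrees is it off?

Tangent(A1, SJ) at S — off by 4.30°.

H = (0.00, 0.00) ✓; H.y = 0.00, V.y = 0.00 ✓; |HV| = 35.80 ✓; ∠(GV, VH) = 90.00° ✓; |GV| = 4.700 ✓; bearing(G→S) − bearing(G→V) = 61.00° ✓; |GS| = 4.700 ✓; ∠(GS, SJ) = 94.30° ✗; |SJ| = 34.60 ✓.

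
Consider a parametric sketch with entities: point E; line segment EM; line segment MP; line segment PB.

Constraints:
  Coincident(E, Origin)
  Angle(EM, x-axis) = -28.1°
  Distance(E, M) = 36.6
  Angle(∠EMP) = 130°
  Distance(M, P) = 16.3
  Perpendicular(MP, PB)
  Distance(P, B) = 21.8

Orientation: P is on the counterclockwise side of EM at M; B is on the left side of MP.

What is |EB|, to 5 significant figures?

40.311

E is at the origin; EM runs at -28.1° with length 36.6, so M = 36.6·(cos -28.1°, sin -28.1°) = (32.286, -17.239). ∠EMP = 130.0°, so MP runs at -28.1° + (180° − 130.0°) = 21.900° from the x-axis; with |MP| = 16.3, P = M + 16.3·(cos 21.900°, sin 21.900°) = (47.410, -11.159). MP ⟂ PB; with |PB| = 21.8 on the left of MP, B = P + 21.8·(-0.37299, 0.92784) = (39.278, 9.0675). Then |EB| = |B − E| = 40.311.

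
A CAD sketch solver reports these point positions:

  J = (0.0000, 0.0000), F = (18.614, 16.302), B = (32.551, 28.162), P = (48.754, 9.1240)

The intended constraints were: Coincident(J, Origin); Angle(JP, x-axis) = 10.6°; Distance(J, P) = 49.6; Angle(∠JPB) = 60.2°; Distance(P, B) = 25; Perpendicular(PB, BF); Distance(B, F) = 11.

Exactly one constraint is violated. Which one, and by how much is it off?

Distance(B, F) = 11 — off by 7.30.

J = (0.00, 0.00) ✓; JP at 10.60° ✓; |JP| = 49.60 ✓; ∠JPB = 60.20° ✓; |PB| = 25.00 ✓; ∠(PB, BF) = 90.00° ✓; |BF| = 18.30 ✗.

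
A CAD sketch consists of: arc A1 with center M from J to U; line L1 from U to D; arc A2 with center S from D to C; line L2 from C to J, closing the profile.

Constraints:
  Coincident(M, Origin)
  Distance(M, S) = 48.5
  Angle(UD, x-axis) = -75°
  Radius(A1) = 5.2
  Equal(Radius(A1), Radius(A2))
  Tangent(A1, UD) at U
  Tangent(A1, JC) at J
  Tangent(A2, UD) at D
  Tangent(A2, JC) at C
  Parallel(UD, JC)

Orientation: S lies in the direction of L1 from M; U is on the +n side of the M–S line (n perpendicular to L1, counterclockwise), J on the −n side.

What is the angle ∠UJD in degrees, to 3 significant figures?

77.9°

The slot axis is L1's direction at -75.0°, so u = (cos -75.0°, sin -75.0°) = (0.259, -0.966) and n = (−sin -75.0°, cos -75.0°) = (0.966, 0.259). M is at the origin and S lies 48.5 along u from M, so S = 48.5·u = (12.6, -46.8). Tangency of A1 to both parallel lines with radius 5.2 puts U and J at M ± 5.2·n: U = (5.02, 1.35), J = (-5.02, -1.35). Equal radii place D and C the same way about S: D = S + 5.2·n = (17.6, -45.5), C = S − 5.2·n = (7.53, -48.2). Then cos ∠UJD = JU·JD / (|JU||JD|), giving 77.9°.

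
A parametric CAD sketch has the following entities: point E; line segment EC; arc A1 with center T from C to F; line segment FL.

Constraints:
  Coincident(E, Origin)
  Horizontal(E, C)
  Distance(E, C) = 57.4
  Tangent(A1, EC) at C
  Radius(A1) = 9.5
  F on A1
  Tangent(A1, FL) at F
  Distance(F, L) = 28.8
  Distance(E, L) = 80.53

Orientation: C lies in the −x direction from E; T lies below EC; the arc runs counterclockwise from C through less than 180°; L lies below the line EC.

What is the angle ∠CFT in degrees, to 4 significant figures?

50.25°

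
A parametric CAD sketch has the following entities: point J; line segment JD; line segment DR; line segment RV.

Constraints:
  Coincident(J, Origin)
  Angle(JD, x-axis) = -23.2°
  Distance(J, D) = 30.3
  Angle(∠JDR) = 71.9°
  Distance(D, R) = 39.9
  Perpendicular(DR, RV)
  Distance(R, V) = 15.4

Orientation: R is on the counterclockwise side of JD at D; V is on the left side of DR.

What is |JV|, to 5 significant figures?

33.302

J is at the origin; JD runs at -23.2° with length 30.3, so D = 30.3·(cos -23.2°, sin -23.2°) = (27.850, -11.936). ∠JDR = 71.9°, so DR runs at -23.2° + (180° − 71.9°) = 84.900° from the x-axis; with |DR| = 39.9, R = D + 39.9·(cos 84.900°, sin 84.900°) = (31.397, 27.806). The perpendicularity gives RV at right angles to DR; with |RV| = 15.4 on the left of DR, V = R + 15.4·(-0.99604, 0.088894) = (16.058, 29.175). Then |JV| = |V − J| = 33.302.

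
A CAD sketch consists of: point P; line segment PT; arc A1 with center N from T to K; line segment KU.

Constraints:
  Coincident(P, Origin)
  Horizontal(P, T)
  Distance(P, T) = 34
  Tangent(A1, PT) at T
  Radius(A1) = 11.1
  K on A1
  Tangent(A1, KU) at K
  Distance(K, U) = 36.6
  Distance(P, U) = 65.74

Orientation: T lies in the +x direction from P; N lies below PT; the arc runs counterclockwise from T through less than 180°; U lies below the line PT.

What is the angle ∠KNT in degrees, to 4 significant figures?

124.1°

Checks: |NK| = 11.10 ✓; ∠(NK, KU) = 90.00° ✓; |KU| = 36.60 ✓; |PU| = 65.74 ✓.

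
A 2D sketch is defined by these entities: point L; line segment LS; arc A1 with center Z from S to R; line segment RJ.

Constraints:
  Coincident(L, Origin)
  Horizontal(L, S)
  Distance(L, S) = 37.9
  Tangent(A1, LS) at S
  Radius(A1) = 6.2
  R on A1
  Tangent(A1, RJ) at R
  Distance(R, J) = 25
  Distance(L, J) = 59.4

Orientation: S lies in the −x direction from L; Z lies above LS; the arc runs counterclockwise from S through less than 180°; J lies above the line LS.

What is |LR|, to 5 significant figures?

35.566

Checks: |ZS| = 6.200 ✓; |ZR| = 6.200 ✓; ∠(ZR, RJ) = 90.00° ✓; |RJ| = 25.00 ✓; |LJ| = 59.40 ✓.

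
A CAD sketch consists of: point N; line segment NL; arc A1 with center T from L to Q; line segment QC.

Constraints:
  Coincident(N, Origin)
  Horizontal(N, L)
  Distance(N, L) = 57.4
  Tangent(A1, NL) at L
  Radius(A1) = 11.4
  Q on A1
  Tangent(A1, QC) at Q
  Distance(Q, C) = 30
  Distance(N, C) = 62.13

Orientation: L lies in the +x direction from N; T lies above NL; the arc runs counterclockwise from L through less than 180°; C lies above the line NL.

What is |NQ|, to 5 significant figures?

68.638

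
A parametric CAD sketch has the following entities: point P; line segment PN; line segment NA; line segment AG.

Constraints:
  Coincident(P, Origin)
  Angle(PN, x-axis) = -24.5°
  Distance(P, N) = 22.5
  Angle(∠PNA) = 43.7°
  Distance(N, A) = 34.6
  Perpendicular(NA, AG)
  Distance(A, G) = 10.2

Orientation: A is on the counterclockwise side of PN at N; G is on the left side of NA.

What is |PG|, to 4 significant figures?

19.10

P is at the origin; PN runs at -24.5° with length 22.5, so N = 22.5·(cos -24.5°, sin -24.5°) = (20.47, -9.331). ∠PNA = 43.7°, so NA runs at -24.5° + (180° − 43.7°) = 111.8° from the x-axis; with |NA| = 34.6, A = N + 34.6·(cos 111.8°, sin 111.8°) = (7.625, 22.80). NA is perpendicular to AG; with |AG| = 10.2 on the left of NA, G = A + 10.2·(-0.9285, -0.3714) = (-1.846, 19.01). Then |PG| = |G − P| = 19.10.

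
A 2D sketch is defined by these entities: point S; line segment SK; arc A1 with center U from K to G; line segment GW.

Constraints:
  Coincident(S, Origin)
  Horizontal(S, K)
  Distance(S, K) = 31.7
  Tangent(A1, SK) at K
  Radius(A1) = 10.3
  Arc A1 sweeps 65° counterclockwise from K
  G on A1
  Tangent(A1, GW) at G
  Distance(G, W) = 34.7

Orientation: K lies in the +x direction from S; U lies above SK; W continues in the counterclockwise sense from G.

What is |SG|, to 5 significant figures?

41.464

S is at the origin; S and K share the same y with |SK| = 31.7 and K on the +x side, so K = (31.700, 0.0000). A1 meets SK tangentially, so UK is at right angles to SK, so U = K + (0, 10.3) = (31.700, 10.300). On A1, K sits at bearing -90° from U; a 65° counterclockwise sweep puts G at bearing -25°, so G = U + 10.3·(cos -25°, sin -25°) = (41.035, 5.9470). Then |SG| = |G − S| = 41.464.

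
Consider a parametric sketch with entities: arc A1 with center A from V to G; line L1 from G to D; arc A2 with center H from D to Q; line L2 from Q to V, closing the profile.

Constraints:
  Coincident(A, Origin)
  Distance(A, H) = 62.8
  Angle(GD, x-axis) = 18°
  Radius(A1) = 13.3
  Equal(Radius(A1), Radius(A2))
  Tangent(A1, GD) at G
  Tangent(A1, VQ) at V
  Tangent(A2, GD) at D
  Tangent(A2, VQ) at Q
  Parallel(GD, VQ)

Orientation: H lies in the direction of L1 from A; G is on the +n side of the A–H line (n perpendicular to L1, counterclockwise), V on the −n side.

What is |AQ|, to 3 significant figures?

64.2

The slot axis is L1's direction at 18.0°, so u = (cos 18.0°, sin 18.0°) = (0.951, 0.309) and n = (−sin 18.0°, cos 18.0°) = (-0.309, 0.951). A is at the origin and H lies 62.8 along u from A, so H = 62.8·u = (59.7, 19.4). Tangency of A1 to both parallel lines with radius 13.3 puts G and V at A ± 13.3·n: G = (-4.11, 12.6), V = (4.11, -12.6). Equal radii place D and Q the same way about H: D = H + 13.3·n = (55.6, 32.1), Q = H − 13.3·n = (63.8, 6.76). Then |AQ| = |Q − A| = 64.2.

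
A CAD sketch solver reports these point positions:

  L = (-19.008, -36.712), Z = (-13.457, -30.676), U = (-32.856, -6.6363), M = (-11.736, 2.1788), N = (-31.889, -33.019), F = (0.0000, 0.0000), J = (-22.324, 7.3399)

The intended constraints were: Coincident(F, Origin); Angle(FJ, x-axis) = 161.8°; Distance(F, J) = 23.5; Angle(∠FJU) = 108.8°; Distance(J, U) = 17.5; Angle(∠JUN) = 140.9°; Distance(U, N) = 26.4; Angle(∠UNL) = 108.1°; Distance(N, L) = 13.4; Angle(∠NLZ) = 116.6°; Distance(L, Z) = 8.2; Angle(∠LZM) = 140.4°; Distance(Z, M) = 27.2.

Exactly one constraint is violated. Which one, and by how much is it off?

Distance(Z, M) = 27.2 — off by 5.70.

F = (0.00, 0.00) ✓; FJ at 161.8° ✓; |FJ| = 23.50 ✓; ∠FJU = 108.8° ✓; |JU| = 17.50 ✓; ∠JUN = 140.9° ✓; |UN| = 26.40 ✓; ∠UNL = 108.1° ✓; |NL| = 13.40 ✓; ∠NLZ = 116.6° ✓; |LZ| = 8.200 ✓; ∠LZM = 140.4° ✓; |ZM| = 32.90 ✗.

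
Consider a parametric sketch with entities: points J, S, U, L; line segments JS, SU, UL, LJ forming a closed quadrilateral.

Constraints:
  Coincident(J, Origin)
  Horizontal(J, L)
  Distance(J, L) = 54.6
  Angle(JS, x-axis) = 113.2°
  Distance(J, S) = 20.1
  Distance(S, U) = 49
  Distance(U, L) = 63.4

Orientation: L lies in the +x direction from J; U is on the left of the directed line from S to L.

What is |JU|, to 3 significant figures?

60.6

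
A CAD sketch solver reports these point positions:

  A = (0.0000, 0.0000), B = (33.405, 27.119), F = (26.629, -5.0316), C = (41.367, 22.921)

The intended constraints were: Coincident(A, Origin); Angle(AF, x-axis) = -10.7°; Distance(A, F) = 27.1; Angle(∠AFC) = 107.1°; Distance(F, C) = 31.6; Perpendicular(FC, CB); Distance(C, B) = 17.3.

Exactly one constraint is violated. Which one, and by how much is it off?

Distance(C, B) = 17.3 — off by 8.30.

A = (0.00, 0.00) ✓; AF at -10.70° ✓; |AF| = 27.10 ✓; ∠AFC = 107.1° ✓; |FC| = 31.60 ✓; ∠(FC, CB) = 90.00° ✓; |CB| = 9.001 ✗.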